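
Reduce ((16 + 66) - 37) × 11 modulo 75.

16 + 66 = 82 ≡ 7 (mod 75)
7 - 37 = -30 ≡ 45 (mod 75)
45 × 11 = 495 ≡ 45 (mod 75)

45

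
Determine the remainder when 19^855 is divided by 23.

14

Compute successive squares:
19^1 ≡ 19 (mod 23)
19^2 ≡ 19^2 = 361 ≡ 16 (mod 23)
19^4 ≡ 16^2 = 256 ≡ 3 (mod 23)
19^8 ≡ 3^2 = 9 (mod 23)
19^16 ≡ 9^2 = 81 ≡ 12 (mod 23)
19^32 ≡ 12^2 = 144 ≡ 6 (mod 23)
19^64 ≡ 6^2 = 36 ≡ 13 (mod 23)
19^128 ≡ 13^2 = 169 ≡ 8 (mod 23)
19^256 ≡ 8^2 = 64 ≡ 18 (mod 23)
19^512 ≡ 18^2 = 324 ≡ 2 (mod 23)
19^855 = 19^512 × 19^256 × 19^64 × 19^16 × 19^4 × 19^2 × 19^1 ≡ 2 × 18 × 13 × 12 × 3 × 16 × 19 (mod 23).
Accumulate the product:
2 × 18 = 36 ≡ 13
13 × 13 = 169 ≡ 8
8 × 12 = 96 ≡ 4
4 × 3 = 12
12 × 16 = 192 ≡ 8
8 × 19 = 152 ≡ 14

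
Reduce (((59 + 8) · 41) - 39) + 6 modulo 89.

59 + 8 = 67
67 · 41 = 2747 ≡ 77 (mod 89)
77 - 39 = 38
38 + 6 = 44

44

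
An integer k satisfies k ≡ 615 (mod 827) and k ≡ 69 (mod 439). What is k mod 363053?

827⁻¹ mod 439: 827×241 ≡ 1 (mod 439), so 827⁻¹ ≡ 241.
k = 615 + 827×((69 − 615)×241 mod 439) = 615 + 827×114 = 94893.
Check: 94893 mod 827 = 615, 94893 mod 439 = 69. ✓

94893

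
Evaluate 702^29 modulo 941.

Compute successive squares:
29 in binary is 11101, i.e. 29 = 16 + 8 + 4 + 1.
702^1 ≡ 702 (mod 941)
702^2 ≡ 702^2 = 492804 ≡ 661 (mod 941)
702^4 ≡ 661^2 = 436921 ≡ 297 (mod 941)
702^8 ≡ 297^2 = 88209 ≡ 696 (mod 941)
702^16 ≡ 696^2 = 484416 ≡ 742 (mod 941)
702^29 = 702^16 · 702^8 · 702^4 · 702^1 ≡ 742 · 696 · 297 · 702 (mod 941).
Accumulate the product:
742 · 696 = 516432 ≡ 764
764 · 297 = 226908 ≡ 127
127 · 702 = 89154 ≡ 700

700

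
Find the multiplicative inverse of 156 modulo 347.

109

347 = 2·156 + 35
156 = 4·35 + 16
35 = 2·16 + 3
16 = 5·3 + 1
3 = 3·1 + 0
gcd(156, 347) = 1, so the inverse exists.
Back-substitute for 1:
1 = 1·16 − 5·3
  = −5·35 + 11·16
  = 11·156 − 49·35
  = −49·347 + 109·156
So 156⁻¹ ≡ 109 (mod 347).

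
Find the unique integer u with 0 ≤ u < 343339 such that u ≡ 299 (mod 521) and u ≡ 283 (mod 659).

521⁻¹ mod 659: 521*425 ≡ 1 (mod 659), so 521⁻¹ ≡ 425.
u = 299 + 521*((283 − 299)*425 mod 659) = 299 + 521*449 = 234228.

234228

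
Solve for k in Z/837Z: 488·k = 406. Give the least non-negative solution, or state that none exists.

gcd(488, 837) = 1, so a unique solution mod 837 exists.
488⁻¹ ≡ 554 (mod 837).
k ≡ 554·406 ≡ 608 (mod 837).

608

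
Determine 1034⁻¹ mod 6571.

6571 = 6*1034 + 367
1034 = 2*367 + 300
367 = 1*300 + 67
300 = 4*67 + 32
67 = 2*32 + 3
32 = 10*3 + 2
3 = 1*2 + 1
2 = 2*1 + 0
gcd(1034, 6571) = 1, so the inverse exists.
Back-substitute for 1:
1 = 1*3 − 1*2
  = −1*32 + 11*3
  = 11*67 − 23*32
  = −23*300 + 103*67
  = 103*367 − 126*300
  = −126*1034 + 355*367
  = 355*6571 − 2256*1034
So 1034⁻¹ ≡ −2256 ≡ 4315 (mod 6571).

4315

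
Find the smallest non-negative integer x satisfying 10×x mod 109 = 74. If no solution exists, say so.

51

gcd(10, 109) = 1, so a unique solution mod 109 exists.
10⁻¹ ≡ 11 (mod 109).
x ≡ 11×74 ≡ 51 (mod 109).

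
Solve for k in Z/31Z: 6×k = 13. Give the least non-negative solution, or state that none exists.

gcd(6, 31) = 1, so a unique solution mod 31 exists.
6⁻¹ ≡ 26 (mod 31).
k ≡ 26×13 ≡ 28 (mod 31).

28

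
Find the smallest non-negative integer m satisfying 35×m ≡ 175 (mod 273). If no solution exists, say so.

5

gcd(35, 273) = 7, and 7 | 175, so solutions exist.
Divide through by 7: 5×m ≡ 25 (mod 39).
5⁻¹ ≡ 8 (mod 39).
m ≡ 8×25 ≡ 5 (mod 39).
The smallest non-negative solution is m = 5.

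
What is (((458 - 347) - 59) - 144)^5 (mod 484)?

458 - 347 = 111
111 - 59 = 52
52 - 144 = -92 ≡ 392 (mod 484)
(392)^5 ≡ 76 (mod 484)

76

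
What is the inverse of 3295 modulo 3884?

455

By the extended Euclidean algorithm:
3884 = 1*3295 + 589
3295 = 5*589 + 350
589 = 1*350 + 239
350 = 1*239 + 111
239 = 2*111 + 17
111 = 6*17 + 9
17 = 1*9 + 8
9 = 1*8 + 1
8 = 8*1 + 0
gcd(3295, 3884) = 1, so the inverse exists.
Back-substitute for 1:
1 = 1*9 − 1*8
  = −1*17 + 2*9
  = 2*111 − 13*17
  = −13*239 + 28*111
  = 28*350 − 41*239
  = −41*589 + 69*350
  = 69*3295 − 386*589
  = −386*3884 + 455*3295
So 3295⁻¹ ≡ 455 (mod 3884).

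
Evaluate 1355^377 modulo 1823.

Using repeated squaring:
377 in binary is 101111001, i.e. 377 = 256 + 64 + 32 + 16 + 8 + 1.
1355^1 ≡ 1355 (mod 1823)
1355^2 ≡ 1355^2 = 1836025 ≡ 264 (mod 1823)
1355^4 ≡ 264^2 = 69696 ≡ 422 (mod 1823)
1355^8 ≡ 422^2 = 178084 ≡ 1253 (mod 1823)
1355^16 ≡ 1253^2 = 1570009 ≡ 406 (mod 1823)
1355^32 ≡ 406^2 = 164836 ≡ 766 (mod 1823)
1355^64 ≡ 766^2 = 586756 ≡ 1573 (mod 1823)
1355^128 ≡ 1573^2 = 2474329 ≡ 518 (mod 1823)
1355^256 ≡ 518^2 = 268324 ≡ 343 (mod 1823)
1355^377 = 1355^256 * 1355^64 * 1355^32 * 1355^16 * 1355^8 * 1355^1 ≡ 343 * 1573 * 766 * 406 * 1253 * 1355 (mod 1823).
Accumulate the product:
343 * 1573 = 539539 ≡ 1754
1754 * 766 = 1343564 ≡ 13
13 * 406 = 5278 ≡ 1632
1632 * 1253 = 2044896 ≡ 1313
1313 * 1355 = 1779115 ≡ 1690

1690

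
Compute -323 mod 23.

22

-323 = -15×23 + 22, so -323 ≡ 22 (mod 23).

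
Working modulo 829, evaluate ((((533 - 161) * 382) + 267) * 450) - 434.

533 - 161 = 372
372 * 382 = 142104 ≡ 345 (mod 829)
345 + 267 = 612
612 * 450 = 275400 ≡ 172 (mod 829)
172 - 434 = -262 ≡ 567 (mod 829)

567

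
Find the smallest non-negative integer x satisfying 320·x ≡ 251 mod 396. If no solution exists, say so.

no solution

gcd(320, 396) = 4, and 4 does not divide 251.
So the congruence has no solution.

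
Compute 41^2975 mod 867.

2975 in binary is 101110011111, i.e. 2975 = 2048 + 512 + 256 + 128 + 16 + 8 + 4 + 2 + 1.
41^1 ≡ 41 (mod 867)
41^2 ≡ 41^2 = 1681 ≡ 814 (mod 867)
41^4 ≡ 814^2 = 662596 ≡ 208 (mod 867)
41^8 ≡ 208^2 = 43264 ≡ 781 (mod 867)
41^16 ≡ 781^2 = 609961 ≡ 460 (mod 867)
41^32 ≡ 460^2 = 211600 ≡ 52 (mod 867)
41^64 ≡ 52^2 = 2704 ≡ 103 (mod 867)
41^128 ≡ 103^2 = 10609 ≡ 205 (mod 867)
41^256 ≡ 205^2 = 42025 ≡ 409 (mod 867)
41^512 ≡ 409^2 = 167281 ≡ 817 (mod 867)
41^1024 ≡ 817^2 = 667489 ≡ 766 (mod 867)
41^2048 ≡ 766^2 = 586756 ≡ 664 (mod 867)
41^2975 = 41^2048 * 41^512 * 41^256 * 41^128 * 41^16 * 41^8 * 41^4 * 41^2 * 41^1 ≡ 664 * 817 * 409 * 205 * 460 * 781 * 208 * 814 * 41 (mod 867).
Accumulate the product:
664 * 817 = 542488 ≡ 613
613 * 409 = 250717 ≡ 154
154 * 205 = 31570 ≡ 358
358 * 460 = 164680 ≡ 817
817 * 781 = 638077 ≡ 832
832 * 208 = 173056 ≡ 523
523 * 814 = 425722 ≡ 25
25 * 41 = 1025 ≡ 158

158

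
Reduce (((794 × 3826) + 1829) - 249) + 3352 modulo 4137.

794 × 3826 = 3037844 ≡ 1286 (mod 4137)
1286 + 1829 = 3115
3115 - 249 = 2866
2866 + 3352 = 6218 ≡ 2081 (mod 4137)

2081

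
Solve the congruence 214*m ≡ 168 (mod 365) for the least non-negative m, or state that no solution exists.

gcd(214, 365) = 1, so a unique solution mod 365 exists.
214⁻¹ ≡ 29 (mod 365).
m ≡ 29*168 ≡ 127 (mod 365).

127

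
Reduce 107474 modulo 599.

253

107474 = 179*599 + 253, so 107474 ≡ 253 (mod 599).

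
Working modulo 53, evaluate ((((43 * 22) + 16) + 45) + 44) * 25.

40

43 * 22 = 946 ≡ 45 (mod 53)
45 + 16 = 61 ≡ 8 (mod 53)
8 + 45 = 53 ≡ 0 (mod 53)
0 + 44 = 44
44 * 25 = 1100 ≡ 40 (mod 53)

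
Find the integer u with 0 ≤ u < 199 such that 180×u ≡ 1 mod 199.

By the extended Euclidean algorithm:
199 = 1·180 + 19
180 = 9·19 + 9
19 = 2·9 + 1
9 = 9·1 + 0
gcd(180, 199) = 1, so the inverse exists.
Back-substitute for 1:
1 = 1·19 − 2·9
  = −2·180 + 19·19
  = 19·199 − 21·180
So 180⁻¹ ≡ −21 ≡ 178 (mod 199).

178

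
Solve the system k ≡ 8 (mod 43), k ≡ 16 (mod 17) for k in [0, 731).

696

43⁻¹ mod 17: 43×2 ≡ 1 (mod 17), so 43⁻¹ ≡ 2.
k = 8 + 43×((16 − 8)×2 mod 17) = 8 + 43×16 = 696.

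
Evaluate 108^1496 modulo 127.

Using repeated squaring:
1496 in binary is 10111011000, i.e. 1496 = 1024 + 256 + 128 + 64 + 16 + 8.
108^1 ≡ 108 (mod 127)
108^2 ≡ 108^2 = 11664 ≡ 107 (mod 127)
108^4 ≡ 107^2 = 11449 ≡ 19 (mod 127)
108^8 ≡ 19^2 = 361 ≡ 107 (mod 127)
108^16 ≡ 107^2 = 11449 ≡ 19 (mod 127)
108^32 ≡ 19^2 = 361 ≡ 107 (mod 127)
108^64 ≡ 107^2 = 11449 ≡ 19 (mod 127)
108^128 ≡ 19^2 = 361 ≡ 107 (mod 127)
108^256 ≡ 107^2 = 11449 ≡ 19 (mod 127)
108^512 ≡ 19^2 = 361 ≡ 107 (mod 127)
108^1024 ≡ 107^2 = 11449 ≡ 19 (mod 127)
108^1496 = 108^1024 × 108^256 × 108^128 × 108^64 × 108^16 × 108^8 ≡ 19 × 19 × 107 × 19 × 19 × 107 (mod 127).
Accumulate the product:
19 × 19 = 361 ≡ 107
107 × 107 = 11449 ≡ 19
19 × 19 = 361 ≡ 107
107 × 19 = 2033 ≡ 1
1 × 107 = 107

107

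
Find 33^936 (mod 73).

1

33^1 ≡ 33 (mod 73)
33^2 ≡ 33^2 = 1089 ≡ 67 (mod 73)
33^4 ≡ 67^2 = 4489 ≡ 36 (mod 73)
33^8 ≡ 36^2 = 1296 ≡ 55 (mod 73)
33^16 ≡ 55^2 = 3025 ≡ 32 (mod 73)
33^32 ≡ 32^2 = 1024 ≡ 2 (mod 73)
33^64 ≡ 2^2 = 4 (mod 73)
33^128 ≡ 4^2 = 16 (mod 73)
33^256 ≡ 16^2 = 256 ≡ 37 (mod 73)
33^512 ≡ 37^2 = 1369 ≡ 55 (mod 73)
33^936 = 33^512 * 33^256 * 33^128 * 33^32 * 33^8 ≡ 55 * 37 * 16 * 2 * 55 (mod 73).
Accumulate the product:
55 * 37 = 2035 ≡ 64
64 * 16 = 1024 ≡ 2
2 * 2 = 4
4 * 55 = 220 ≡ 1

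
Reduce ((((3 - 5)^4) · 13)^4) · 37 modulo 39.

13

3 - 5 = -2 ≡ 37 (mod 39)
(37)^4 ≡ 16 (mod 39)
16 · 13 = 208 ≡ 13 (mod 39)
(13)^4 ≡ 13 (mod 39)
13 · 37 = 481 ≡ 13 (mod 39)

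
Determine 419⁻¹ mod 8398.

8398 = 20·419 + 18
419 = 23·18 + 5
18 = 3·5 + 3
5 = 1·3 + 2
3 = 1·2 + 1
2 = 2·1 + 0
gcd(419, 8398) = 1, so the inverse exists.
Back-substitute for 1:
1 = 1·3 − 1·2
  = −1·5 + 2·3
  = 2·18 − 7·5
  = −7·419 + 163·18
  = 163·8398 − 3267·419
So 419⁻¹ ≡ −3267 ≡ 5131 (mod 8398).

5131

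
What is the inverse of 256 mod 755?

755 = 2×256 + 243
256 = 1×243 + 13
243 = 18×13 + 9
13 = 1×9 + 4
9 = 2×4 + 1
4 = 4×1 + 0
gcd(256, 755) = 1, so the inverse exists.
Bézout: 1 = 59×755 − 174×256.
So 256⁻¹ ≡ −174 ≡ 581 (mod 755).

581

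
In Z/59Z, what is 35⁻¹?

Apply the Euclidean algorithm and back-substitute:
59 = 1*35 + 24
35 = 1*24 + 11
24 = 2*11 + 2
11 = 5*2 + 1
2 = 2*1 + 0
gcd(35, 59) = 1, so the inverse exists.
Bézout: 1 = −16*59 + 27*35.
So 35⁻¹ ≡ 27 (mod 59).

27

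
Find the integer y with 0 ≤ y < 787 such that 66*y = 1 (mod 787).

632

787 = 11*66 + 61
66 = 1*61 + 5
61 = 12*5 + 1
5 = 5*1 + 0
gcd(66, 787) = 1, so the inverse exists.
Back-substitute for 1:
1 = 1*61 − 12*5
  = −12*66 + 13*61
  = 13*787 − 155*66
So 66⁻¹ ≡ −155 ≡ 632 (mod 787).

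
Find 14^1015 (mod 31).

By square-and-multiply:
14^1 ≡ 14 (mod 31)
14^2 ≡ 14^2 = 196 ≡ 10 (mod 31)
14^4 ≡ 10^2 = 100 ≡ 7 (mod 31)
14^8 ≡ 7^2 = 49 ≡ 18 (mod 31)
14^16 ≡ 18^2 = 324 ≡ 14 (mod 31)
14^32 ≡ 14^2 = 196 ≡ 10 (mod 31)
14^64 ≡ 10^2 = 100 ≡ 7 (mod 31)
14^128 ≡ 7^2 = 49 ≡ 18 (mod 31)
14^256 ≡ 18^2 = 324 ≡ 14 (mod 31)
14^512 ≡ 14^2 = 196 ≡ 10 (mod 31)
14^1015 = 14^512 × 14^256 × 14^128 × 14^64 × 14^32 × 14^16 × 14^4 × 14^2 × 14^1 ≡ 10 × 14 × 18 × 7 × 10 × 14 × 7 × 10 × 14 (mod 31).
Accumulate the product:
10 × 14 = 140 ≡ 16
16 × 18 = 288 ≡ 9
9 × 7 = 63 ≡ 1
1 × 10 = 10
10 × 14 = 140 ≡ 16
16 × 7 = 112 ≡ 19
19 × 10 = 190 ≡ 4
4 × 14 = 56 ≡ 25

25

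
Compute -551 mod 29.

0

-551 = -19×29 + 0, so -551 ≡ 0 (mod 29).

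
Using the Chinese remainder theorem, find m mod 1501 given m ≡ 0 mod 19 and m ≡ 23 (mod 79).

19⁻¹ mod 79: 19·25 ≡ 1 (mod 79), so 19⁻¹ ≡ 25.
m = 0 + 19·((23 − 0)·25 mod 79) = 0 + 19·22 = 418.

418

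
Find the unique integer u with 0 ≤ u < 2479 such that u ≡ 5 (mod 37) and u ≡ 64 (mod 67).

37⁻¹ mod 67: 37*29 ≡ 1 (mod 67), so 37⁻¹ ≡ 29.
u = 5 + 37*((64 − 5)*29 mod 67) = 5 + 37*36 = 1337.

1337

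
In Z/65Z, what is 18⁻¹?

47

Run the extended Euclidean algorithm:
65 = 3×18 + 11
18 = 1×11 + 7
11 = 1×7 + 4
7 = 1×4 + 3
4 = 1×3 + 1
3 = 3×1 + 0
gcd(18, 65) = 1, so the inverse exists.
Back-substitute for 1:
1 = 1×4 − 1×3
  = −1×7 + 2×4
  = 2×11 − 3×7
  = −3×18 + 5×11
  = 5×65 − 18×18
So 18⁻¹ ≡ −18 ≡ 47 (mod 65).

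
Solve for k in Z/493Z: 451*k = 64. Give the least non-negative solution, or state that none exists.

gcd(451, 493) = 1, so a unique solution mod 493 exists.
451⁻¹ ≡ 223 (mod 493).
k ≡ 223*64 ≡ 468 (mod 493).

468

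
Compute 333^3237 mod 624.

3237 in binary is 110010100101, i.e. 3237 = 2048 + 1024 + 128 + 32 + 4 + 1.
333^1 ≡ 333 (mod 624)
333^2 ≡ 333^2 = 110889 ≡ 441 (mod 624)
333^4 ≡ 441^2 = 194481 ≡ 417 (mod 624)
333^8 ≡ 417^2 = 173889 ≡ 417 (mod 624)
333^16 ≡ 417^2 = 173889 ≡ 417 (mod 624)
333^32 ≡ 417^2 = 173889 ≡ 417 (mod 624)
333^64 ≡ 417^2 = 173889 ≡ 417 (mod 624)
333^128 ≡ 417^2 = 173889 ≡ 417 (mod 624)
333^256 ≡ 417^2 = 173889 ≡ 417 (mod 624)
333^512 ≡ 417^2 = 173889 ≡ 417 (mod 624)
333^1024 ≡ 417^2 = 173889 ≡ 417 (mod 624)
333^2048 ≡ 417^2 = 173889 ≡ 417 (mod 624)
333^3237 = 333^2048 × 333^1024 × 333^128 × 333^32 × 333^4 × 333^1 ≡ 417 × 417 × 417 × 417 × 417 × 333 (mod 624).
Accumulate the product:
417 × 417 = 173889 ≡ 417
417 × 417 = 173889 ≡ 417
417 × 417 = 173889 ≡ 417
417 × 417 = 173889 ≡ 417
417 × 333 = 138861 ≡ 333

333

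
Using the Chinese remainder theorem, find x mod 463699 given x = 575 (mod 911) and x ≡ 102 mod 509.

911⁻¹ mod 509: 911·176 ≡ 1 (mod 509), so 911⁻¹ ≡ 176.
x = 575 + 911·((102 − 575)·176 mod 509) = 575 + 911·228 = 208283.
Check: 208283 mod 911 = 575, 208283 mod 509 = 102. ✓

208283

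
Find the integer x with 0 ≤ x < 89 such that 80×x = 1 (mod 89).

89 = 1*80 + 9
80 = 8*9 + 8
9 = 1*8 + 1
8 = 8*1 + 0
gcd(80, 89) = 1, so the inverse exists.
Bézout: 1 = 9*89 − 10*80.
So 80⁻¹ ≡ −10 ≡ 79 (mod 89).

79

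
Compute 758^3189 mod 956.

758^1 ≡ 758 (mod 956)
758^2 ≡ 758^2 = 574564 ≡ 8 (mod 956)
758^4 ≡ 8^2 = 64 (mod 956)
758^8 ≡ 64^2 = 4096 ≡ 272 (mod 956)
758^16 ≡ 272^2 = 73984 ≡ 372 (mod 956)
758^32 ≡ 372^2 = 138384 ≡ 720 (mod 956)
758^64 ≡ 720^2 = 518400 ≡ 248 (mod 956)
758^128 ≡ 248^2 = 61504 ≡ 320 (mod 956)
758^256 ≡ 320^2 = 102400 ≡ 108 (mod 956)
758^512 ≡ 108^2 = 11664 ≡ 192 (mod 956)
758^1024 ≡ 192^2 = 36864 ≡ 536 (mod 956)
758^2048 ≡ 536^2 = 287296 ≡ 496 (mod 956)
758^3189 = 758^2048 * 758^1024 * 758^64 * 758^32 * 758^16 * 758^4 * 758^1 ≡ 496 * 536 * 248 * 720 * 372 * 64 * 758 (mod 956).
Accumulate the product:
496 * 536 = 265856 ≡ 88
88 * 248 = 21824 ≡ 792
792 * 720 = 570240 ≡ 464
464 * 372 = 172608 ≡ 528
528 * 64 = 33792 ≡ 332
332 * 758 = 251656 ≡ 228

228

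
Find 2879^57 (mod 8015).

1954

57 in binary is 111001, i.e. 57 = 32 + 16 + 8 + 1.
2879^1 ≡ 2879 (mod 8015)
2879^2 ≡ 2879^2 = 8288641 ≡ 1131 (mod 8015)
2879^4 ≡ 1131^2 = 1279161 ≡ 4776 (mod 8015)
2879^8 ≡ 4776^2 = 22810176 ≡ 7501 (mod 8015)
2879^16 ≡ 7501^2 = 56265001 ≡ 7716 (mod 8015)
2879^32 ≡ 7716^2 = 59536656 ≡ 1236 (mod 8015)
2879^57 = 2879^32 · 2879^16 · 2879^8 · 2879^1 ≡ 1236 · 7716 · 7501 · 2879 (mod 8015).
Accumulate the product:
1236 · 7716 = 9536976 ≡ 7141
7141 · 7501 = 53564641 ≡ 396
396 · 2879 = 1140084 ≡ 1954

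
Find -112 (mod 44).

20

-112 = -3*44 + 20, so -112 ≡ 20 (mod 44).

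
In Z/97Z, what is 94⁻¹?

By the extended Euclidean algorithm:
97 = 1·94 + 3
94 = 31·3 + 1
3 = 3·1 + 0
gcd(94, 97) = 1, so the inverse exists.
Bézout: 1 = −31·97 + 32·94.
So 94⁻¹ ≡ 32 (mod 97).

32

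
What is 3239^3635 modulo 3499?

3635 in binary is 111000110011, i.e. 3635 = 2048 + 1024 + 512 + 32 + 16 + 2 + 1.
3239^1 ≡ 3239 (mod 3499)
3239^2 ≡ 3239^2 = 10491121 ≡ 1119 (mod 3499)
3239^4 ≡ 1119^2 = 1252161 ≡ 3018 (mod 3499)
3239^8 ≡ 3018^2 = 9108324 ≡ 427 (mod 3499)
3239^16 ≡ 427^2 = 182329 ≡ 381 (mod 3499)
3239^32 ≡ 381^2 = 145161 ≡ 1702 (mod 3499)
3239^64 ≡ 1702^2 = 2896804 ≡ 3131 (mod 3499)
3239^128 ≡ 3131^2 = 9803161 ≡ 2462 (mod 3499)
3239^256 ≡ 2462^2 = 6061444 ≡ 1176 (mod 3499)
3239^512 ≡ 1176^2 = 1382976 ≡ 871 (mod 3499)
3239^1024 ≡ 871^2 = 758641 ≡ 2857 (mod 3499)
3239^2048 ≡ 2857^2 = 8162449 ≡ 2781 (mod 3499)
3239^3635 = 3239^2048 × 3239^1024 × 3239^512 × 3239^32 × 3239^16 × 3239^2 × 3239^1 ≡ 2781 × 2857 × 871 × 1702 × 381 × 1119 × 3239 (mod 3499).
Accumulate the product:
2781 × 2857 = 7945317 ≡ 2587
2587 × 871 = 2253277 ≡ 3420
3420 × 1702 = 5820840 ≡ 2003
2003 × 381 = 763143 ≡ 361
361 × 1119 = 403959 ≡ 1574
1574 × 3239 = 5098186 ≡ 143

143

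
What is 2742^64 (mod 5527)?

2858

By square-and-multiply:
2742^1 ≡ 2742 (mod 5527)
2742^2 ≡ 2742^2 = 7518564 ≡ 1844 (mod 5527)
2742^4 ≡ 1844^2 = 3400336 ≡ 1231 (mod 5527)
2742^8 ≡ 1231^2 = 1515361 ≡ 963 (mod 5527)
2742^16 ≡ 963^2 = 927369 ≡ 4360 (mod 5527)
2742^32 ≡ 4360^2 = 19009600 ≡ 2247 (mod 5527)
2742^64 ≡ 2247^2 = 5049009 ≡ 2858 (mod 5527)
So 2742^64 ≡ 2858 (mod 5527).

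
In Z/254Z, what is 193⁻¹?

254 = 1·193 + 61
193 = 3·61 + 10
61 = 6·10 + 1
10 = 10·1 + 0
gcd(193, 254) = 1, so the inverse exists.
Back-substitute for 1:
1 = 1·61 − 6·10
  = −6·193 + 19·61
  = 19·254 − 25·193
So 193⁻¹ ≡ −25 ≡ 229 (mod 254).

229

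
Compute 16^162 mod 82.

Compute successive squares:
16^1 ≡ 16 (mod 82)
16^2 ≡ 16^2 = 256 ≡ 10 (mod 82)
16^4 ≡ 10^2 = 100 ≡ 18 (mod 82)
16^8 ≡ 18^2 = 324 ≡ 78 (mod 82)
16^16 ≡ 78^2 = 6084 ≡ 16 (mod 82)
16^32 ≡ 16^2 = 256 ≡ 10 (mod 82)
16^64 ≡ 10^2 = 100 ≡ 18 (mod 82)
16^128 ≡ 18^2 = 324 ≡ 78 (mod 82)
16^162 = 16^128 · 16^32 · 16^2 ≡ 78 · 10 · 10 (mod 82).
Accumulate the product:
78 · 10 = 780 ≡ 42
42 · 10 = 420 ≡ 10

10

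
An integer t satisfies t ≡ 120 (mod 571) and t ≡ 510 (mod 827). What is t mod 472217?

91480

571⁻¹ mod 827: 571*785 ≡ 1 (mod 827), so 571⁻¹ ≡ 785.
t = 120 + 571*((510 − 120)*785 mod 827) = 120 + 571*160 = 91480.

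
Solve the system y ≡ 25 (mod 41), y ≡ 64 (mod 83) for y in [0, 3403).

230

41⁻¹ mod 83: 41×81 ≡ 1 (mod 83), so 41⁻¹ ≡ 81.
y = 25 + 41×((64 − 25)×81 mod 83) = 25 + 41×5 = 230.
Check: 230 mod 41 = 25, 230 mod 83 = 64. ✓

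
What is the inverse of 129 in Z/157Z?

Run the extended Euclidean algorithm:
157 = 1·129 + 28
129 = 4·28 + 17
28 = 1·17 + 11
17 = 1·11 + 6
11 = 1·6 + 5
6 = 1·5 + 1
5 = 5·1 + 0
gcd(129, 157) = 1, so the inverse exists.
Back-substitute for 1:
1 = 1·6 − 1·5
  = −1·11 + 2·6
  = 2·17 − 3·11
  = −3·28 + 5·17
  = 5·129 − 23·28
  = −23·157 + 28·129
So 129⁻¹ ≡ 28 (mod 157).

28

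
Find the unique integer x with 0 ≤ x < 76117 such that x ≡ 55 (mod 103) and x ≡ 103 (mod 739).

48877

103⁻¹ mod 739: 103*287 ≡ 1 (mod 739), so 103⁻¹ ≡ 287.
x = 55 + 103*((103 − 55)*287 mod 739) = 55 + 103*474 = 48877.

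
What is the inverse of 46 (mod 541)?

247

By the extended Euclidean algorithm:
541 = 11×46 + 35
46 = 1×35 + 11
35 = 3×11 + 2
11 = 5×2 + 1
2 = 2×1 + 0
gcd(46, 541) = 1, so the inverse exists.
Back-substitute for 1:
1 = 1×11 − 5×2
  = −5×35 + 16×11
  = 16×46 − 21×35
  = −21×541 + 247×46
So 46⁻¹ ≡ 247 (mod 541).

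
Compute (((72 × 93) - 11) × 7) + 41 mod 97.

72 × 93 = 6696 ≡ 3 (mod 97)
3 - 11 = -8 ≡ 89 (mod 97)
89 × 7 = 623 ≡ 41 (mod 97)
41 + 41 = 82

82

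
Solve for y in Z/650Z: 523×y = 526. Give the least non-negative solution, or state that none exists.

gcd(523, 650) = 1, so a unique solution mod 650 exists.
523⁻¹ ≡ 87 (mod 650).
y ≡ 87×526 ≡ 262 (mod 650).

262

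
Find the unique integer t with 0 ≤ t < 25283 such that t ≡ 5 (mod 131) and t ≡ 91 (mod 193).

131⁻¹ mod 193: 131×28 ≡ 1 (mod 193), so 131⁻¹ ≡ 28.
t = 5 + 131×((91 − 5)×28 mod 193) = 5 + 131×92 = 12057.

12057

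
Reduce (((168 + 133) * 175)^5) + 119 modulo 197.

168 + 133 = 301 ≡ 104 (mod 197)
104 * 175 = 18200 ≡ 76 (mod 197)
(76)^5 ≡ 37 (mod 197)
37 + 119 = 156

156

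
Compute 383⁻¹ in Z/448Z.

448 = 1×383 + 65
383 = 5×65 + 58
65 = 1×58 + 7
58 = 8×7 + 2
7 = 3×2 + 1
2 = 2×1 + 0
gcd(383, 448) = 1, so the inverse exists.
Back-substitute for 1:
1 = 1×7 − 3×2
  = −3×58 + 25×7
  = 25×65 − 28×58
  = −28×383 + 165×65
  = 165×448 − 193×383
So 383⁻¹ ≡ −193 ≡ 255 (mod 448).

255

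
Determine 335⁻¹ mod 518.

518 = 1×335 + 183
335 = 1×183 + 152
183 = 1×152 + 31
152 = 4×31 + 28
31 = 1×28 + 3
28 = 9×3 + 1
3 = 3×1 + 0
gcd(335, 518) = 1, so the inverse exists.
Bézout: 1 = −108×518 + 167×335.
So 335⁻¹ ≡ 167 (mod 518).

167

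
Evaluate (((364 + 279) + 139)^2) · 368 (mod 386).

130

364 + 279 = 643 ≡ 257 (mod 386)
257 + 139 = 396 ≡ 10 (mod 386)
(10)^2 ≡ 100 (mod 386)
100 · 368 = 36800 ≡ 130 (mod 386)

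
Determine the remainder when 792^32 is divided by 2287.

2164

Compute successive squares:
792^1 ≡ 792 (mod 2287)
792^2 ≡ 792^2 = 627264 ≡ 626 (mod 2287)
792^4 ≡ 626^2 = 391876 ≡ 799 (mod 2287)
792^8 ≡ 799^2 = 638401 ≡ 328 (mod 2287)
792^16 ≡ 328^2 = 107584 ≡ 95 (mod 2287)
792^32 ≡ 95^2 = 9025 ≡ 2164 (mod 2287)
So 792^32 ≡ 2164 (mod 2287).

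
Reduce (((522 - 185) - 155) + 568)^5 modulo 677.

522 - 185 = 337
337 - 155 = 182
182 + 568 = 750 ≡ 73 (mod 677)
(73)^5 ≡ 105 (mod 677)

105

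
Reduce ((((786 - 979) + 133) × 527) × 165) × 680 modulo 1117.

18

786 - 979 = -193 ≡ 924 (mod 1117)
924 + 133 = 1057
1057 × 527 = 557039 ≡ 773 (mod 1117)
773 × 165 = 127545 ≡ 207 (mod 1117)
207 × 680 = 140760 ≡ 18 (mod 1117)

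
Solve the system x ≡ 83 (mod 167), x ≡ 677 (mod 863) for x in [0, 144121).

95607

167⁻¹ mod 863: 167·832 ≡ 1 (mod 863), so 167⁻¹ ≡ 832.
x = 83 + 167·((677 − 83)·832 mod 863) = 83 + 167·572 = 95607.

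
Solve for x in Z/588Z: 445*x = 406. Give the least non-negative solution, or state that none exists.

gcd(445, 588) = 1, so a unique solution mod 588 exists.
445⁻¹ ≡ 37 (mod 588).
x ≡ 37*406 ≡ 322 (mod 588).

322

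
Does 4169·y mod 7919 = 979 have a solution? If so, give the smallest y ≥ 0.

gcd(4169, 7919) = 1, so a unique solution mod 7919 exists.
4169⁻¹ ≡ 378 (mod 7919).
y ≡ 378·979 ≡ 5788 (mod 7919).

5788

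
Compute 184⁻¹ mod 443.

378

Apply the Euclidean algorithm and back-substitute:
443 = 2·184 + 75
184 = 2·75 + 34
75 = 2·34 + 7
34 = 4·7 + 6
7 = 1·6 + 1
6 = 6·1 + 0
gcd(184, 443) = 1, so the inverse exists.
Back-substitute for 1:
1 = 1·7 − 1·6
  = −1·34 + 5·7
  = 5·75 − 11·34
  = −11·184 + 27·75
  = 27·443 − 65·184
So 184⁻¹ ≡ −65 ≡ 378 (mod 443).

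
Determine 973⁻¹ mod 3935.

Apply the Euclidean algorithm and back-substitute:
3935 = 4×973 + 43
973 = 22×43 + 27
43 = 1×27 + 16
27 = 1×16 + 11
16 = 1×11 + 5
11 = 2×5 + 1
5 = 5×1 + 0
gcd(973, 3935) = 1, so the inverse exists.
Back-substitute for 1:
1 = 1×11 − 2×5
  = −2×16 + 3×11
  = 3×27 − 5×16
  = −5×43 + 8×27
  = 8×973 − 181×43
  = −181×3935 + 732×973
So 973⁻¹ ≡ 732 (mod 3935).

732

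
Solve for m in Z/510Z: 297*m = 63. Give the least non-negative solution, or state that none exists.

129

gcd(297, 510) = 3, and 3 | 63, so solutions exist.
Divide through by 3: 99*m ≡ 21 mod 170.
99⁻¹ ≡ 79 (mod 170).
m ≡ 79*21 ≡ 129 (mod 170).
The smallest non-negative solution is m = 129.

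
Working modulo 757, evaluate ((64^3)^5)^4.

208

(64)^3 ≡ 222 (mod 757)
(222)^5 ≡ 192 (mod 757)
(192)^4 ≡ 208 (mod 757)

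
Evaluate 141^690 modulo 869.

694

By square-and-multiply:
690 in binary is 1010110010, i.e. 690 = 512 + 128 + 32 + 16 + 2.
141^1 ≡ 141 (mod 869)
141^2 ≡ 141^2 = 19881 ≡ 763 (mod 869)
141^4 ≡ 763^2 = 582169 ≡ 808 (mod 869)
141^8 ≡ 808^2 = 652864 ≡ 245 (mod 869)
141^16 ≡ 245^2 = 60025 ≡ 64 (mod 869)
141^32 ≡ 64^2 = 4096 ≡ 620 (mod 869)
141^64 ≡ 620^2 = 384400 ≡ 302 (mod 869)
141^128 ≡ 302^2 = 91204 ≡ 828 (mod 869)
141^256 ≡ 828^2 = 685584 ≡ 812 (mod 869)
141^512 ≡ 812^2 = 659344 ≡ 642 (mod 869)
141^690 = 141^512 * 141^128 * 141^32 * 141^16 * 141^2 ≡ 642 * 828 * 620 * 64 * 763 (mod 869).
Accumulate the product:
642 * 828 = 531576 ≡ 617
617 * 620 = 382540 ≡ 180
180 * 64 = 11520 ≡ 223
223 * 763 = 170149 ≡ 694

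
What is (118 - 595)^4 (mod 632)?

118 - 595 = -477 ≡ 155 (mod 632)
(155)^4 ≡ 81 (mod 632)

81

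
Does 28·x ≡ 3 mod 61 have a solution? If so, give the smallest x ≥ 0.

gcd(28, 61) = 1, so a unique solution mod 61 exists.
28⁻¹ ≡ 24 (mod 61).
x ≡ 24·3 ≡ 11 (mod 61).

11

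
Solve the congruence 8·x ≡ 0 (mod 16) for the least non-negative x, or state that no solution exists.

gcd(8, 16) = 8, and 8 | 0, so solutions exist.
Divide through by 8: 1·x ≡ 0 (mod 2).
1⁻¹ ≡ 1 (mod 2).
x ≡ 1·0 ≡ 0 (mod 2).
The smallest non-negative solution is x = 0.

0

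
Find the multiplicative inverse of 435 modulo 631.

499

631 = 1·435 + 196
435 = 2·196 + 43
196 = 4·43 + 24
43 = 1·24 + 19
24 = 1·19 + 5
19 = 3·5 + 4
5 = 1·4 + 1
4 = 4·1 + 0
gcd(435, 631) = 1, so the inverse exists.
Bézout: 1 = 91·631 − 132·435.
So 435⁻¹ ≡ −132 ≡ 499 (mod 631).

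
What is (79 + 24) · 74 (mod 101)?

47

79 + 24 = 103 ≡ 2 (mod 101)
2 · 74 = 148 ≡ 47 (mod 101)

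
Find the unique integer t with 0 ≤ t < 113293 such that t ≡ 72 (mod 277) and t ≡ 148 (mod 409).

277⁻¹ mod 409: 277*189 ≡ 1 (mod 409), so 277⁻¹ ≡ 189.
t = 72 + 277*((148 − 72)*189 mod 409) = 72 + 277*49 = 13645.
Check: 13645 mod 277 = 72, 13645 mod 409 = 148. ✓

13645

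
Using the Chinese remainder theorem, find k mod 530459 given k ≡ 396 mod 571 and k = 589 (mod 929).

312733

571⁻¹ mod 929: 571×205 ≡ 1 (mod 929), so 571⁻¹ ≡ 205.
k = 396 + 571×((589 − 396)×205 mod 929) = 396 + 571×547 = 312733.
Check: 312733 mod 571 = 396, 312733 mod 929 = 589. ✓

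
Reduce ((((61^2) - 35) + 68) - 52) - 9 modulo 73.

43

(61)^2 ≡ 71 (mod 73)
71 - 35 = 36
36 + 68 = 104 ≡ 31 (mod 73)
31 - 52 = -21 ≡ 52 (mod 73)
52 - 9 = 43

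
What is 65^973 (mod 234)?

By square-and-multiply:
973 in binary is 1111001101, i.e. 973 = 512 + 256 + 128 + 64 + 8 + 4 + 1.
65^1 ≡ 65 (mod 234)
65^2 ≡ 65^2 = 4225 ≡ 13 (mod 234)
65^4 ≡ 13^2 = 169 (mod 234)
65^8 ≡ 169^2 = 28561 ≡ 13 (mod 234)
65^16 ≡ 13^2 = 169 (mod 234)
65^32 ≡ 169^2 = 28561 ≡ 13 (mod 234)
65^64 ≡ 13^2 = 169 (mod 234)
65^128 ≡ 169^2 = 28561 ≡ 13 (mod 234)
65^256 ≡ 13^2 = 169 (mod 234)
65^512 ≡ 169^2 = 28561 ≡ 13 (mod 234)
65^973 = 65^512 × 65^256 × 65^128 × 65^64 × 65^8 × 65^4 × 65^1 ≡ 13 × 169 × 13 × 169 × 13 × 169 × 65 (mod 234).
Accumulate the product:
13 × 169 = 2197 ≡ 91
91 × 13 = 1183 ≡ 13
13 × 169 = 2197 ≡ 91
91 × 13 = 1183 ≡ 13
13 × 169 = 2197 ≡ 91
91 × 65 = 5915 ≡ 65

65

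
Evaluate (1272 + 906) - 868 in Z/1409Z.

1310

1272 + 906 = 2178 ≡ 769 (mod 1409)
769 - 868 = -99 ≡ 1310 (mod 1409)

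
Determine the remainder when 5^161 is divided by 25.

0

Using repeated squaring:
161 in binary is 10100001, i.e. 161 = 128 + 32 + 1.
5^1 ≡ 5 (mod 25)
5^2 ≡ 5^2 = 25 ≡ 0 (mod 25)
5^4 ≡ 0^2 = 0 (mod 25)
5^8 ≡ 0^2 = 0 (mod 25)
5^16 ≡ 0^2 = 0 (mod 25)
5^32 ≡ 0^2 = 0 (mod 25)
5^64 ≡ 0^2 = 0 (mod 25)
5^128 ≡ 0^2 = 0 (mod 25)
5^161 = 5^128 * 5^32 * 5^1 ≡ 0 * 0 * 5 (mod 25).
Accumulate the product:
0 * 0 = 0
0 * 5 = 0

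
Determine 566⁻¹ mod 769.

447

769 = 1*566 + 203
566 = 2*203 + 160
203 = 1*160 + 43
160 = 3*43 + 31
43 = 1*31 + 12
31 = 2*12 + 7
12 = 1*7 + 5
7 = 1*5 + 2
5 = 2*2 + 1
2 = 2*1 + 0
gcd(566, 769) = 1, so the inverse exists.
Back-substitute for 1:
1 = 1*5 − 2*2
  = −2*7 + 3*5
  = 3*12 − 5*7
  = −5*31 + 13*12
  = 13*43 − 18*31
  = −18*160 + 67*43
  = 67*203 − 85*160
  = −85*566 + 237*203
  = 237*769 − 322*566
So 566⁻¹ ≡ −322 ≡ 447 (mod 769).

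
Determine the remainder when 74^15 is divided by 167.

Using repeated squaring:
15 in binary is 1111, i.e. 15 = 8 + 4 + 2 + 1.
74^1 ≡ 74 (mod 167)
74^2 ≡ 74^2 = 5476 ≡ 132 (mod 167)
74^4 ≡ 132^2 = 17424 ≡ 56 (mod 167)
74^8 ≡ 56^2 = 3136 ≡ 130 (mod 167)
74^15 = 74^8 × 74^4 × 74^2 × 74^1 ≡ 130 × 56 × 132 × 74 (mod 167).
Accumulate the product:
130 × 56 = 7280 ≡ 99
99 × 132 = 13068 ≡ 42
42 × 74 = 3108 ≡ 102

102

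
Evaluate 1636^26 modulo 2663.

26 in binary is 11010, i.e. 26 = 16 + 8 + 2.
1636^1 ≡ 1636 (mod 2663)
1636^2 ≡ 1636^2 = 2676496 ≡ 181 (mod 2663)
1636^4 ≡ 181^2 = 32761 ≡ 805 (mod 2663)
1636^8 ≡ 805^2 = 648025 ≡ 916 (mod 2663)
1636^16 ≡ 916^2 = 839056 ≡ 211 (mod 2663)
1636^26 = 1636^16 * 1636^8 * 1636^2 ≡ 211 * 916 * 181 (mod 2663).
Accumulate the product:
211 * 916 = 193276 ≡ 1540
1540 * 181 = 278740 ≡ 1788

1788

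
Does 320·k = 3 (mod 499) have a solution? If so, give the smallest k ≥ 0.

223

gcd(320, 499) = 1, so a unique solution mod 499 exists.
320⁻¹ ≡ 407 (mod 499).
k ≡ 407·3 ≡ 223 (mod 499).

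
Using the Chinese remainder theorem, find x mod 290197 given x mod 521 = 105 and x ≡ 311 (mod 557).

521⁻¹ mod 557: 521*263 ≡ 1 (mod 557), so 521⁻¹ ≡ 263.
x = 105 + 521*((311 − 105)*263 mod 557) = 105 + 521*149 = 77734.
Check: 77734 mod 521 = 105, 77734 mod 557 = 311. ✓

77734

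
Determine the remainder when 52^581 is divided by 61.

52

581 in binary is 1001000101, i.e. 581 = 512 + 64 + 4 + 1.
52^1 ≡ 52 (mod 61)
52^2 ≡ 52^2 = 2704 ≡ 20 (mod 61)
52^4 ≡ 20^2 = 400 ≡ 34 (mod 61)
52^8 ≡ 34^2 = 1156 ≡ 58 (mod 61)
52^16 ≡ 58^2 = 3364 ≡ 9 (mod 61)
52^32 ≡ 9^2 = 81 ≡ 20 (mod 61)
52^64 ≡ 20^2 = 400 ≡ 34 (mod 61)
52^128 ≡ 34^2 = 1156 ≡ 58 (mod 61)
52^256 ≡ 58^2 = 3364 ≡ 9 (mod 61)
52^512 ≡ 9^2 = 81 ≡ 20 (mod 61)
52^581 = 52^512 * 52^64 * 52^4 * 52^1 ≡ 20 * 34 * 34 * 52 (mod 61).
Accumulate the product:
20 * 34 = 680 ≡ 9
9 * 34 = 306 ≡ 1
1 * 52 = 52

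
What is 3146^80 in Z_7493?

80 in binary is 1010000, i.e. 80 = 64 + 16.
3146^1 ≡ 3146 (mod 7493)
3146^2 ≡ 3146^2 = 9897316 ≡ 6556 (mod 7493)
3146^4 ≡ 6556^2 = 42981136 ≡ 1288 (mod 7493)
3146^8 ≡ 1288^2 = 1658944 ≡ 2991 (mod 7493)
3146^16 ≡ 2991^2 = 8946081 ≡ 6932 (mod 7493)
3146^32 ≡ 6932^2 = 48052624 ≡ 15 (mod 7493)
3146^64 ≡ 15^2 = 225 (mod 7493)
3146^80 = 3146^64 × 3146^16 ≡ 225 × 6932 (mod 7493).
225 × 6932 = 1559700 ≡ 1156 (mod 7493).

1156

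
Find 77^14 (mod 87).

By square-and-multiply:
14 in binary is 1110, i.e. 14 = 8 + 4 + 2.
77^1 ≡ 77 (mod 87)
77^2 ≡ 77^2 = 5929 ≡ 13 (mod 87)
77^4 ≡ 13^2 = 169 ≡ 82 (mod 87)
77^8 ≡ 82^2 = 6724 ≡ 25 (mod 87)
77^14 = 77^8 * 77^4 * 77^2 ≡ 25 * 82 * 13 (mod 87).
Accumulate the product:
25 * 82 = 2050 ≡ 49
49 * 13 = 637 ≡ 28

28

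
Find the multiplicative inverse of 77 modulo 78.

77

Apply the Euclidean algorithm and back-substitute:
78 = 1×77 + 1
77 = 77×1 + 0
gcd(77, 78) = 1, so the inverse exists.
Bézout: 1 = 1×78 − 1×77.
So 77⁻¹ ≡ −1 ≡ 77 (mod 78).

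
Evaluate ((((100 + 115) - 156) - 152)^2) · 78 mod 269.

100 + 115 = 215
215 - 156 = 59
59 - 152 = -93 ≡ 176 (mod 269)
(176)^2 ≡ 41 (mod 269)
41 · 78 = 3198 ≡ 239 (mod 269)

239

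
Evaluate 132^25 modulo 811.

25 in binary is 11001, i.e. 25 = 16 + 8 + 1.
132^1 ≡ 132 (mod 811)
132^2 ≡ 132^2 = 17424 ≡ 393 (mod 811)
132^4 ≡ 393^2 = 154449 ≡ 359 (mod 811)
132^8 ≡ 359^2 = 128881 ≡ 743 (mod 811)
132^16 ≡ 743^2 = 552049 ≡ 569 (mod 811)
132^25 = 132^16 * 132^8 * 132^1 ≡ 569 * 743 * 132 (mod 811).
Accumulate the product:
569 * 743 = 422767 ≡ 236
236 * 132 = 31152 ≡ 334

334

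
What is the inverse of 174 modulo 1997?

1997 = 11×174 + 83
174 = 2×83 + 8
83 = 10×8 + 3
8 = 2×3 + 2
3 = 1×2 + 1
2 = 2×1 + 0
gcd(174, 1997) = 1, so the inverse exists.
Bézout: 1 = 65×1997 − 746×174.
So 174⁻¹ ≡ −746 ≡ 1251 (mod 1997).

1251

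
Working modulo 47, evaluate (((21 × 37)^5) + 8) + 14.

34

21 × 37 = 777 ≡ 25 (mod 47)
(25)^5 ≡ 12 (mod 47)
12 + 8 = 20
20 + 14 = 34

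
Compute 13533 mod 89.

13533 = 152·89 + 5, so 13533 ≡ 5 (mod 89).

5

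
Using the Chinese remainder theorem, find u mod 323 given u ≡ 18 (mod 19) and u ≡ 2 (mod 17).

19⁻¹ mod 17: 19*9 ≡ 1 (mod 17), so 19⁻¹ ≡ 9.
u = 18 + 19*((2 − 18)*9 mod 17) = 18 + 19*9 = 189.
Check: 189 mod 19 = 18, 189 mod 17 = 2. ✓

189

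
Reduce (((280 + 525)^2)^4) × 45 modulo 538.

280 + 525 = 805 ≡ 267 (mod 538)
(267)^2 ≡ 273 (mod 538)
(273)^4 ≡ 525 (mod 538)
525 × 45 = 23625 ≡ 491 (mod 538)

491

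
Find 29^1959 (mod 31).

15

29^1 ≡ 29 (mod 31)
29^2 ≡ 29^2 = 841 ≡ 4 (mod 31)
29^4 ≡ 4^2 = 16 (mod 31)
29^8 ≡ 16^2 = 256 ≡ 8 (mod 31)
29^16 ≡ 8^2 = 64 ≡ 2 (mod 31)
29^32 ≡ 2^2 = 4 (mod 31)
29^64 ≡ 4^2 = 16 (mod 31)
29^128 ≡ 16^2 = 256 ≡ 8 (mod 31)
29^256 ≡ 8^2 = 64 ≡ 2 (mod 31)
29^512 ≡ 2^2 = 4 (mod 31)
29^1024 ≡ 4^2 = 16 (mod 31)
29^1959 = 29^1024 · 29^512 · 29^256 · 29^128 · 29^32 · 29^4 · 29^2 · 29^1 ≡ 16 · 4 · 2 · 8 · 4 · 16 · 4 · 29 (mod 31).
Accumulate the product:
16 · 4 = 64 ≡ 2
2 · 2 = 4
4 · 8 = 32 ≡ 1
1 · 4 = 4
4 · 16 = 64 ≡ 2
2 · 4 = 8
8 · 29 = 232 ≡ 15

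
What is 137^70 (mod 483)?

By square-and-multiply:
70 in binary is 1000110, i.e. 70 = 64 + 4 + 2.
137^1 ≡ 137 (mod 483)
137^2 ≡ 137^2 = 18769 ≡ 415 (mod 483)
137^4 ≡ 415^2 = 172225 ≡ 277 (mod 483)
137^8 ≡ 277^2 = 76729 ≡ 415 (mod 483)
137^16 ≡ 415^2 = 172225 ≡ 277 (mod 483)
137^32 ≡ 277^2 = 76729 ≡ 415 (mod 483)
137^64 ≡ 415^2 = 172225 ≡ 277 (mod 483)
137^70 = 137^64 · 137^4 · 137^2 ≡ 277 · 277 · 415 (mod 483).
Accumulate the product:
277 · 277 = 76729 ≡ 415
415 · 415 = 172225 ≡ 277

277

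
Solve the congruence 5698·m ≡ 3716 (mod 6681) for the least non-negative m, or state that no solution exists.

gcd(5698, 6681) = 1, so a unique solution mod 6681 exists.
5698⁻¹ ≡ 1570 (mod 6681).
m ≡ 1570·3716 ≡ 1607 (mod 6681).

1607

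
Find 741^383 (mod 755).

371

Compute successive squares:
741^1 ≡ 741 (mod 755)
741^2 ≡ 741^2 = 549081 ≡ 196 (mod 755)
741^4 ≡ 196^2 = 38416 ≡ 666 (mod 755)
741^8 ≡ 666^2 = 443556 ≡ 371 (mod 755)
741^16 ≡ 371^2 = 137641 ≡ 231 (mod 755)
741^32 ≡ 231^2 = 53361 ≡ 511 (mod 755)
741^64 ≡ 511^2 = 261121 ≡ 646 (mod 755)
741^128 ≡ 646^2 = 417316 ≡ 556 (mod 755)
741^256 ≡ 556^2 = 309136 ≡ 341 (mod 755)
741^383 = 741^256 · 741^64 · 741^32 · 741^16 · 741^8 · 741^4 · 741^2 · 741^1 ≡ 341 · 646 · 511 · 231 · 371 · 666 · 196 · 741 (mod 755).
Accumulate the product:
341 · 646 = 220286 ≡ 581
581 · 511 = 296891 ≡ 176
176 · 231 = 40656 ≡ 641
641 · 371 = 237811 ≡ 741
741 · 666 = 493506 ≡ 491
491 · 196 = 96236 ≡ 351
351 · 741 = 260091 ≡ 371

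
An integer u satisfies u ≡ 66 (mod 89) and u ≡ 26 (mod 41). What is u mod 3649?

89⁻¹ mod 41: 89*6 ≡ 1 (mod 41), so 89⁻¹ ≡ 6.
u = 66 + 89*((26 − 66)*6 mod 41) = 66 + 89*6 = 600.
Check: 600 mod 89 = 66, 600 mod 41 = 26. ✓

600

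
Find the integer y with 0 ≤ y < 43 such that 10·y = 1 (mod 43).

13

43 = 4*10 + 3
10 = 3*3 + 1
3 = 3*1 + 0
gcd(10, 43) = 1, so the inverse exists.
Bézout: 1 = −3*43 + 13*10.
So 10⁻¹ ≡ 13 (mod 43).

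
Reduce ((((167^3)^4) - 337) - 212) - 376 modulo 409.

43

(167)^3 ≡ 180 (mod 409)
(180)^4 ≡ 150 (mod 409)
150 - 337 = -187 ≡ 222 (mod 409)
222 - 212 = 10
10 - 376 = -366 ≡ 43 (mod 409)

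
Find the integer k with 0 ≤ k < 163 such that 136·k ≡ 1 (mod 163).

Run the extended Euclidean algorithm:
163 = 1*136 + 27
136 = 5*27 + 1
27 = 27*1 + 0
gcd(136, 163) = 1, so the inverse exists.
Bézout: 1 = −5*163 + 6*136.
So 136⁻¹ ≡ 6 (mod 163).

6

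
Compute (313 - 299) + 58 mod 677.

313 - 299 = 14
14 + 58 = 72

72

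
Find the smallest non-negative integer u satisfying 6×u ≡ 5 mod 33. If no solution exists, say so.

no solution

gcd(6, 33) = 3, and 3 does not divide 5.
So the congruence has no solution.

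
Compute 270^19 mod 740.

Compute successive squares:
19 in binary is 10011, i.e. 19 = 16 + 2 + 1.
270^1 ≡ 270 (mod 740)
270^2 ≡ 270^2 = 72900 ≡ 380 (mod 740)
270^4 ≡ 380^2 = 144400 ≡ 100 (mod 740)
270^8 ≡ 100^2 = 10000 ≡ 380 (mod 740)
270^16 ≡ 380^2 = 144400 ≡ 100 (mod 740)
270^19 = 270^16 · 270^2 · 270^1 ≡ 100 · 380 · 270 (mod 740).
Accumulate the product:
100 · 380 = 38000 ≡ 260
260 · 270 = 70200 ≡ 640

640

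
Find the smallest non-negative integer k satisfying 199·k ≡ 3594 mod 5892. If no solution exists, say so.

gcd(199, 5892) = 1, so a unique solution mod 5892 exists.
199⁻¹ ≡ 2191 (mod 5892).
k ≡ 2191·3594 ≡ 2742 (mod 5892).

2742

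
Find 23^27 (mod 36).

35

By square-and-multiply:
27 in binary is 11011, i.e. 27 = 16 + 8 + 2 + 1.
23^1 ≡ 23 (mod 36)
23^2 ≡ 23^2 = 529 ≡ 25 (mod 36)
23^4 ≡ 25^2 = 625 ≡ 13 (mod 36)
23^8 ≡ 13^2 = 169 ≡ 25 (mod 36)
23^16 ≡ 25^2 = 625 ≡ 13 (mod 36)
23^27 = 23^16 * 23^8 * 23^2 * 23^1 ≡ 13 * 25 * 25 * 23 (mod 36).
Accumulate the product:
13 * 25 = 325 ≡ 1
1 * 25 = 25
25 * 23 = 575 ≡ 35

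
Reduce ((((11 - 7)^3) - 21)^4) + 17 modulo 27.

11 - 7 = 4
(4)^3 ≡ 10 (mod 27)
10 - 21 = -11 ≡ 16 (mod 27)
(16)^4 ≡ 7 (mod 27)
7 + 17 = 24

24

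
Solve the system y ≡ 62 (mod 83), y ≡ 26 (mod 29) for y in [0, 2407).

809

83⁻¹ mod 29: 83*7 ≡ 1 (mod 29), so 83⁻¹ ≡ 7.
y = 62 + 83*((26 − 62)*7 mod 29) = 62 + 83*9 = 809.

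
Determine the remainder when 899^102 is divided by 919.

440

Using repeated squaring:
102 in binary is 1100110, i.e. 102 = 64 + 32 + 4 + 2.
899^1 ≡ 899 (mod 919)
899^2 ≡ 899^2 = 808201 ≡ 400 (mod 919)
899^4 ≡ 400^2 = 160000 ≡ 94 (mod 919)
899^8 ≡ 94^2 = 8836 ≡ 565 (mod 919)
899^16 ≡ 565^2 = 319225 ≡ 332 (mod 919)
899^32 ≡ 332^2 = 110224 ≡ 863 (mod 919)
899^64 ≡ 863^2 = 744769 ≡ 379 (mod 919)
899^102 = 899^64 × 899^32 × 899^4 × 899^2 ≡ 379 × 863 × 94 × 400 (mod 919).
Accumulate the product:
379 × 863 = 327077 ≡ 832
832 × 94 = 78208 ≡ 93
93 × 400 = 37200 ≡ 440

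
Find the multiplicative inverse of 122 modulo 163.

159

Run the extended Euclidean algorithm:
163 = 1·122 + 41
122 = 2·41 + 40
41 = 1·40 + 1
40 = 40·1 + 0
gcd(122, 163) = 1, so the inverse exists.
Bézout: 1 = 3·163 − 4·122.
So 122⁻¹ ≡ −4 ≡ 159 (mod 163).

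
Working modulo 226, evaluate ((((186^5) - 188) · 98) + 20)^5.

(186)^5 ≡ 148 (mod 226)
148 - 188 = -40 ≡ 186 (mod 226)
186 · 98 = 18228 ≡ 148 (mod 226)
148 + 20 = 168
(168)^5 ≡ 116 (mod 226)

116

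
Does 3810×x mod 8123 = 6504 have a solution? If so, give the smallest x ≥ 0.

6999

gcd(3810, 8123) = 1, so a unique solution mod 8123 exists.
3810⁻¹ ≡ 4441 (mod 8123).
x ≡ 4441×6504 ≡ 6999 (mod 8123).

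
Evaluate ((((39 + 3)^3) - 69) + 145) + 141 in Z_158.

39 + 3 = 42
(42)^3 ≡ 144 (mod 158)
144 - 69 = 75
75 + 145 = 220 ≡ 62 (mod 158)
62 + 141 = 203 ≡ 45 (mod 158)

45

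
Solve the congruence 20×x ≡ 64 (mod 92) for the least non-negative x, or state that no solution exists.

17

gcd(20, 92) = 4, and 4 | 64, so solutions exist.
Divide through by 4: 5×x = 16 (mod 23).
5⁻¹ ≡ 14 (mod 23).
x ≡ 14×16 ≡ 17 (mod 23).
The smallest non-negative solution is x = 17.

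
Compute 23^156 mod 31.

8

156 in binary is 10011100, i.e. 156 = 128 + 16 + 8 + 4.
23^1 ≡ 23 (mod 31)
23^2 ≡ 23^2 = 529 ≡ 2 (mod 31)
23^4 ≡ 2^2 = 4 (mod 31)
23^8 ≡ 4^2 = 16 (mod 31)
23^16 ≡ 16^2 = 256 ≡ 8 (mod 31)
23^32 ≡ 8^2 = 64 ≡ 2 (mod 31)
23^64 ≡ 2^2 = 4 (mod 31)
23^128 ≡ 4^2 = 16 (mod 31)
23^156 = 23^128 * 23^16 * 23^8 * 23^4 ≡ 16 * 8 * 16 * 4 (mod 31).
Accumulate the product:
16 * 8 = 128 ≡ 4
4 * 16 = 64 ≡ 2
2 * 4 = 8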